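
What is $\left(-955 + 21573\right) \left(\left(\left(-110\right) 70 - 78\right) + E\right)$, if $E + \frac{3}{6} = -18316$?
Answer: $-538016401$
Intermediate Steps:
$E = - \frac{36633}{2}$ ($E = - \frac{1}{2} - 18316 = - \frac{36633}{2} \approx -18317.0$)
$\left(-955 + 21573\right) \left(\left(\left(-110\right) 70 - 78\right) + E\right) = \left(-955 + 21573\right) \left(\left(\left(-110\right) 70 - 78\right) - \frac{36633}{2}\right) = 20618 \left(\left(-7700 - 78\right) - \frac{36633}{2}\right) = 20618 \left(-7778 - \frac{36633}{2}\right) = 20618 \left(- \frac{52189}{2}\right) = -538016401$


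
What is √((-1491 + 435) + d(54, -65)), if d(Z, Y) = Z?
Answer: I*√1002 ≈ 31.654*I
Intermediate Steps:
√((-1491 + 435) + d(54, -65)) = √((-1491 + 435) + 54) = √(-1056 + 54) = √(-1002) = I*√1002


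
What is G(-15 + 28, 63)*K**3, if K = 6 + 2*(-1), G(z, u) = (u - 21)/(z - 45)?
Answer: -84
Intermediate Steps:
G(z, u) = (-21 + u)/(-45 + z)
K = 4 (K = 6 - 2 = 4)
G(-15 + 28, 63)*K**3 = ((-21 + 63)/(-45 + (-15 + 28)))*4**3 = (42/(-45 + 13))*64 = (42/(-32))*64 = -1/32*42*64 = -21/16*64 = -84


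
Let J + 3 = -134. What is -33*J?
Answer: 4521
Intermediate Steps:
J = -137 (J = -3 - 134 = -137)
-33*J = -33*(-137) = 4521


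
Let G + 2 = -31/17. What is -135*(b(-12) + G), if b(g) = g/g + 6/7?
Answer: 31590/119 ≈ 265.46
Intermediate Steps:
G = -65/17 (G = -2 - 31/17 = -65/17 ≈ -3.8235)
b(g) = 13/7 (b(g) = 1 + 6*(⅐) = 1 + 6/7 = 13/7)
-135*(b(-12) + G) = -135*(13/7 - 65/17) = -135*(-234/119) = 31590/119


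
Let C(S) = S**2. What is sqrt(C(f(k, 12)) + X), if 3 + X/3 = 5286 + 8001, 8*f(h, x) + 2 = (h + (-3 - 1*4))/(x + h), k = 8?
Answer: 3*sqrt(113356969)/160 ≈ 199.63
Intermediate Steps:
f(h, x) = -1/4 + (-7 + h)/(8*(h + x)) (f(h, x) = -1/4 + ((h + (-3 - 1*4))/(x + h))/8 = -1/4 + ((h + (-3 - 4))/(h + x))/8 = -1/4 + ((h - 7)/(h + x))/8 = -1/4 + ((-7 + h)/(h + x))/8 = -1/4 + (-7 + h)/(8*(h + x)))
X = 39852 (X = -9 + 3*(5286 + 8001) = -9 + 3*13287 = -9 + 39861 = 39852)
sqrt(C(f(k, 12)) + X) = sqrt(((-7 - 1*8 - 2*12)/(8*(8 + 12)))**2 + 39852) = sqrt(((1/8)*(-7 - 8 - 24)/20)**2 + 39852) = sqrt(((1/8)*(1/20)*(-39))**2 + 39852) = sqrt((-39/160)**2 + 39852) = sqrt(1521/25600 + 39852) = sqrt(1020212721/25600) = 3*sqrt(113356969)/160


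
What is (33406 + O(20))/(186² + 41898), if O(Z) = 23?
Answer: 1013/2318 ≈ 0.43701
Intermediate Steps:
(33406 + O(20))/(186² + 41898) = (33406 + 23)/(186² + 41898) = 33429/(34596 + 41898) = 33429/76494 = 33429*(1/76494) = 1013/2318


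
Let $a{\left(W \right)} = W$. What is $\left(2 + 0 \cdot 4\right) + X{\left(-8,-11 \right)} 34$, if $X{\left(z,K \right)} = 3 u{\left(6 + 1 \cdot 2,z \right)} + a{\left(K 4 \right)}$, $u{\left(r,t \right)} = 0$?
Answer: $-1494$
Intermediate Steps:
$X{\left(z,K \right)} = 4 K$ ($X{\left(z,K \right)} = 3 \cdot 0 + K 4 = 0 + 4 K = 4 K$)
$\left(2 + 0 \cdot 4\right) + X{\left(-8,-11 \right)} 34 = \left(2 + 0 \cdot 4\right) + 4 \left(-11\right) 34 = \left(2 + 0\right) - 1496 = 2 - 1496 = -1494$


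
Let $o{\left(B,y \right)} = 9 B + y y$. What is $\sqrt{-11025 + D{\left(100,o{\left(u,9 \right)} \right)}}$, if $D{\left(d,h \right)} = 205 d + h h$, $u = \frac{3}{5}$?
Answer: $\frac{\sqrt{423499}}{5} \approx 130.15$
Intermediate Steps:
$u = \frac{3}{5}$ ($u = 3 \cdot \frac{1}{5} = \frac{3}{5} \approx 0.6$)
$o{\left(B,y \right)} = y^{2} + 9 B$ ($o{\left(B,y \right)} = 9 B + y^{2} = y^{2} + 9 B$)
$D{\left(d,h \right)} = h^{2} + 205 d$ ($D{\left(d,h \right)} = 205 d + h^{2} = h^{2} + 205 d$)
$\sqrt{-11025 + D{\left(100,o{\left(u,9 \right)} \right)}} = \sqrt{-11025 + \left(\left(9^{2} + 9 \cdot \frac{3}{5}\right)^{2} + 205 \cdot 100\right)} = \sqrt{-11025 + \left(\left(81 + \frac{27}{5}\right)^{2} + 20500\right)} = \sqrt{-11025 + \left(\left(\frac{432}{5}\right)^{2} + 20500\right)} = \sqrt{-11025 + \left(\frac{186624}{25} + 20500\right)} = \sqrt{-11025 + \frac{699124}{25}} = \sqrt{\frac{423499}{25}} = \frac{\sqrt{423499}}{5}$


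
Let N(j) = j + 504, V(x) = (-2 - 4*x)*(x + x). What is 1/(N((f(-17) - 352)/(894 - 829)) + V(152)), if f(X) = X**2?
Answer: -65/12020903 ≈ -5.4072e-6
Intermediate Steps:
V(x) = 2*x*(-2 - 4*x) (V(x) = (-2 - 4*x)*(2*x) = 2*x*(-2 - 4*x))
N(j) = 504 + j
1/(N((f(-17) - 352)/(894 - 829)) + V(152)) = 1/((504 + ((-17)**2 - 352)/(894 - 829)) - 4*152*(1 + 2*152)) = 1/((504 + (289 - 352)/65) - 4*152*(1 + 304)) = 1/((504 - 63*1/65) - 4*152*305) = 1/((504 - 63/65) - 185440) = 1/(32697/65 - 185440) = 1/(-12020903/65) = -65/12020903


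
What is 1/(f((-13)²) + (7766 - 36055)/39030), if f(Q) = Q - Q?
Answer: -39030/28289 ≈ -1.3797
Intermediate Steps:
f(Q) = 0
1/(f((-13)²) + (7766 - 36055)/39030) = 1/(0 + (7766 - 36055)/39030) = 1/(0 - 28289*1/39030) = 1/(0 - 28289/39030) = 1/(-28289/39030) = -39030/28289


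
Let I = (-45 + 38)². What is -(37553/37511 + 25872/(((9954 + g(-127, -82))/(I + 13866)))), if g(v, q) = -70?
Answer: -482309438269/13241383 ≈ -36424.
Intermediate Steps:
I = 49 (I = (-7)² = 49)
-(37553/37511 + 25872/(((9954 + g(-127, -82))/(I + 13866)))) = -(37553/37511 + 25872/(((9954 - 70)/(49 + 13866)))) = -(37553*(1/37511) + 25872/((9884/13915))) = -(37553/37511 + 25872/((9884*(1/13915)))) = -(37553/37511 + 25872/(9884/13915)) = -(37553/37511 + 25872*(13915/9884)) = -(37553/37511 + 12857460/353) = -1*482309438269/13241383 = -482309438269/13241383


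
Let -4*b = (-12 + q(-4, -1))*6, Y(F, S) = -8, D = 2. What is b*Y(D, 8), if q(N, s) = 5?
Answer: -84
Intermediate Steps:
b = 21/2 (b = -(-12 + 5)*6/4 = -(-7)*6/4 = -1/4*(-42) = 21/2 ≈ 10.500)
b*Y(D, 8) = (21/2)*(-8) = -84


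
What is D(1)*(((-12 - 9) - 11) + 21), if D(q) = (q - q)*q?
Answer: 0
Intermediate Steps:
D(q) = 0 (D(q) = 0*q = 0)
D(1)*(((-12 - 9) - 11) + 21) = 0*(((-12 - 9) - 11) + 21) = 0*((-21 - 11) + 21) = 0*(-32 + 21) = 0*(-11) = 0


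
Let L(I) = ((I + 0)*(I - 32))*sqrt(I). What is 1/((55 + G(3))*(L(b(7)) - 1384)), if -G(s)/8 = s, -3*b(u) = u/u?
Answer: -336312/14429421727 - 873*I*sqrt(3)/14429421727 ≈ -2.3307e-5 - 1.0479e-7*I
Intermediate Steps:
b(u) = -1/3 (b(u) = -u/(3*u) = -1/3*1 = -1/3)
G(s) = -8*s
L(I) = I**(3/2)*(-32 + I) (L(I) = (I*(-32 + I))*sqrt(I) = I**(3/2)*(-32 + I))
1/((55 + G(3))*(L(b(7)) - 1384)) = 1/((55 - 8*3)*((-1/3)**(3/2)*(-32 - 1/3) - 1384)) = 1/((55 - 24)*(-I*sqrt(3)/9*(-97/3) - 1384)) = 1/(31*(97*I*sqrt(3)/27 - 1384)) = 1/(31*(-1384 + 97*I*sqrt(3)/27))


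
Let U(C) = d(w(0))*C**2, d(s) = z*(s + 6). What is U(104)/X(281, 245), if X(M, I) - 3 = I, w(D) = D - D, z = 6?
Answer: 48672/31 ≈ 1570.1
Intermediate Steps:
w(D) = 0
X(M, I) = 3 + I
d(s) = 36 + 6*s (d(s) = 6*(s + 6) = 6*(6 + s) = 36 + 6*s)
U(C) = 36*C**2 (U(C) = (36 + 6*0)*C**2 = (36 + 0)*C**2 = 36*C**2)
U(104)/X(281, 245) = (36*104**2)/(3 + 245) = (36*10816)/248 = 389376*(1/248) = 48672/31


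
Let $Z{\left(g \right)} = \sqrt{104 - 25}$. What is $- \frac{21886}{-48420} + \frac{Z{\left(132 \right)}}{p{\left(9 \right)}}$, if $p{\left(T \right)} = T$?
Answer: $\frac{10943}{24210} + \frac{\sqrt{79}}{9} \approx 1.4396$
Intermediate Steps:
$Z{\left(g \right)} = \sqrt{79}$
$- \frac{21886}{-48420} + \frac{Z{\left(132 \right)}}{p{\left(9 \right)}} = - \frac{21886}{-48420} + \frac{\sqrt{79}}{9} = \left(-21886\right) \left(- \frac{1}{48420}\right) + \sqrt{79} \cdot \frac{1}{9} = \frac{10943}{24210} + \frac{\sqrt{79}}{9}$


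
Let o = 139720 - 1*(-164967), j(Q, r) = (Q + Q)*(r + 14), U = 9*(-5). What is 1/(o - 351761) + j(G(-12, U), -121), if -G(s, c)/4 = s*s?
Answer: 5802529535/47074 ≈ 1.2326e+5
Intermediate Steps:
U = -45
G(s, c) = -4*s² (G(s, c) = -4*s*s = -4*s²)
j(Q, r) = 2*Q*(14 + r) (j(Q, r) = (2*Q)*(14 + r) = 2*Q*(14 + r))
o = 304687 (o = 139720 + 164967 = 304687)
1/(o - 351761) + j(G(-12, U), -121) = 1/(304687 - 351761) + 2*(-4*(-12)²)*(14 - 121) = 1/(-47074) + 2*(-4*144)*(-107) = -1/47074 + 2*(-576)*(-107) = -1/47074 + 123264 = 5802529535/47074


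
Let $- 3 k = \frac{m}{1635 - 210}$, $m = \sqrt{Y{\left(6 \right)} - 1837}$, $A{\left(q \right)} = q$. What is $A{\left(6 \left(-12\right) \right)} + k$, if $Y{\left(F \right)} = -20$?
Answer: $-72 - \frac{i \sqrt{1857}}{4275} \approx -72.0 - 0.01008 i$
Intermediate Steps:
$m = i \sqrt{1857}$ ($m = \sqrt{-20 - 1837} = \sqrt{-1857} = i \sqrt{1857} \approx 43.093 i$)
$k = - \frac{i \sqrt{1857}}{4275}$ ($k = - \frac{i \sqrt{1857} \frac{1}{1635 - 210}}{3} = - \frac{i \sqrt{1857} \cdot \frac{1}{1425}}{3} = - \frac{\frac{1}{1425} i \sqrt{1857}}{3} = - \frac{i \sqrt{1857}}{4275} \approx - 0.01008 i$)
$A{\left(6 \left(-12\right) \right)} + k = 6 \left(-12\right) - \frac{i \sqrt{1857}}{4275} = -72 - \frac{i \sqrt{1857}}{4275}$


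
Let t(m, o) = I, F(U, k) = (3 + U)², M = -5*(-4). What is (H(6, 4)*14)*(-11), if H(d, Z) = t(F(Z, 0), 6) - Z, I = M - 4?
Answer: -1848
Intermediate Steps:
M = 20
I = 16 (I = 20 - 4 = 16)
t(m, o) = 16
H(d, Z) = 16 - Z
(H(6, 4)*14)*(-11) = ((16 - 1*4)*14)*(-11) = ((16 - 4)*14)*(-11) = (12*14)*(-11) = 168*(-11) = -1848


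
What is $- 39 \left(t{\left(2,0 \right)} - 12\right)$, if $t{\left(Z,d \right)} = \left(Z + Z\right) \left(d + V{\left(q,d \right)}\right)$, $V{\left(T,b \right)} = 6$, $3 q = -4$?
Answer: $-468$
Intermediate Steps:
$q = - \frac{4}{3}$ ($q = \frac{1}{3} \left(-4\right) = - \frac{4}{3} \approx -1.3333$)
$t{\left(Z,d \right)} = 2 Z \left(6 + d\right)$ ($t{\left(Z,d \right)} = \left(Z + Z\right) \left(d + 6\right) = 2 Z \left(6 + d\right)$)
$- 39 \left(t{\left(2,0 \right)} - 12\right) = - 39 \left(2 \cdot 2 \left(6 + 0\right) - 12\right) = - 39 \left(2 \cdot 2 \cdot 6 - 12\right) = - 39 \left(24 - 12\right) = \left(-39\right) 12 = -468$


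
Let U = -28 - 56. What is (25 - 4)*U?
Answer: -1764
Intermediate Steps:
U = -84
(25 - 4)*U = (25 - 4)*(-84) = 21*(-84) = -1764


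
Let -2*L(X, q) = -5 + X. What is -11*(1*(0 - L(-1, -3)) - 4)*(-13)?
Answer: -1001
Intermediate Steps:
L(X, q) = 5/2 - X/2 (L(X, q) = -(-5 + X)/2 = 5/2 - X/2)
-11*(1*(0 - L(-1, -3)) - 4)*(-13) = -11*(1*(0 - (5/2 - ½*(-1))) - 4)*(-13) = -11*(1*(0 - (5/2 + ½)) - 4)*(-13) = -11*(1*(0 - 1*3) - 4)*(-13) = -11*(1*(0 - 3) - 4)*(-13) = -11*(1*(-3) - 4)*(-13) = -11*(-3 - 4)*(-13) = -11*(-7)*(-13) = 77*(-13) = -1001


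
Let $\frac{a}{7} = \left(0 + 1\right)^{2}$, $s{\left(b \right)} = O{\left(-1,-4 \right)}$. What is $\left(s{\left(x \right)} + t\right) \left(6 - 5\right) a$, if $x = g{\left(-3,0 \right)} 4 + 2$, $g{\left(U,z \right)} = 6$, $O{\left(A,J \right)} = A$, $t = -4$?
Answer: $-35$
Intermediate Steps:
$x = 26$ ($x = 6 \cdot 4 + 2 = 24 + 2 = 26$)
$s{\left(b \right)} = -1$
$a = 7$ ($a = 7 \left(0 + 1\right)^{2} = 7 \cdot 1^{2} = 7 \cdot 1 = 7$)
$\left(s{\left(x \right)} + t\right) \left(6 - 5\right) a = \left(-1 - 4\right) \left(6 - 5\right) 7 = \left(-5\right) 1 \cdot 7 = \left(-5\right) 7 = -35$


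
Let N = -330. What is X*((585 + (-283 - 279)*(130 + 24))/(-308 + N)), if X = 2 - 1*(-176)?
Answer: 7650707/319 ≈ 23983.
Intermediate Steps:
X = 178 (X = 2 + 176 = 178)
X*((585 + (-283 - 279)*(130 + 24))/(-308 + N)) = 178*((585 + (-283 - 279)*(130 + 24))/(-308 - 330)) = 178*((585 - 562*154)/(-638)) = 178*((585 - 86548)*(-1/638)) = 178*(-85963*(-1/638)) = 178*(85963/638) = 7650707/319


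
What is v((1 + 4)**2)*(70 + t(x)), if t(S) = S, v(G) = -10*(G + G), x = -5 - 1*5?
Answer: -30000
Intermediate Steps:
x = -10 (x = -5 - 5 = -10)
v(G) = -20*G
v((1 + 4)**2)*(70 + t(x)) = (-20*(1 + 4)**2)*(70 - 10) = -20*5**2*60 = -20*25*60 = -500*60 = -30000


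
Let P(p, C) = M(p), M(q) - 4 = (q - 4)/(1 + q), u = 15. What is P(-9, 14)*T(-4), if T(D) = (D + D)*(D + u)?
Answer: -495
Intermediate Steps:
M(q) = 4 + (-4 + q)/(1 + q) (M(q) = 4 + (q - 4)/(1 + q) = 4 + (-4 + q)/(1 + q))
P(p, C) = 5*p/(1 + p)
T(D) = 2*D*(15 + D) (T(D) = (D + D)*(D + 15) = (2*D)*(15 + D) = 2*D*(15 + D))
P(-9, 14)*T(-4) = (5*(-9)/(1 - 9))*(2*(-4)*(15 - 4)) = (5*(-9)/(-8))*(2*(-4)*11) = (5*(-9)*(-⅛))*(-88) = (45/8)*(-88) = -495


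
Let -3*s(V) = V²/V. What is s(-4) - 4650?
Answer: -13946/3 ≈ -4648.7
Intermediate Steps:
s(V) = -V/3 (s(V) = -V²/(3*V) = -V/3)
s(-4) - 4650 = -⅓*(-4) - 4650 = 4/3 - 4650 = -13946/3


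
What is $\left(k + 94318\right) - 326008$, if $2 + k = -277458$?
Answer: $-509150$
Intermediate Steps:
$k = -277460$ ($k = -2 - 277458 = -277460$)
$\left(k + 94318\right) - 326008 = \left(-277460 + 94318\right) - 326008 = -183142 - 326008 = -509150$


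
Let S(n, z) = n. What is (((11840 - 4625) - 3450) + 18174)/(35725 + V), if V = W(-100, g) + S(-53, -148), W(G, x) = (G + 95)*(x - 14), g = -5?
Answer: 21939/35767 ≈ 0.61339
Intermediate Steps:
W(G, x) = (-14 + x)*(95 + G) (W(G, x) = (95 + G)*(-14 + x) = (-14 + x)*(95 + G))
V = 42 (V = (-1330 - 14*(-100) + 95*(-5) - 100*(-5)) - 53 = (-1330 + 1400 - 475 + 500) - 53 = 95 - 53 = 42)
(((11840 - 4625) - 3450) + 18174)/(35725 + V) = (((11840 - 4625) - 3450) + 18174)/(35725 + 42) = ((7215 - 3450) + 18174)/35767 = (3765 + 18174)*(1/35767) = 21939*(1/35767) = 21939/35767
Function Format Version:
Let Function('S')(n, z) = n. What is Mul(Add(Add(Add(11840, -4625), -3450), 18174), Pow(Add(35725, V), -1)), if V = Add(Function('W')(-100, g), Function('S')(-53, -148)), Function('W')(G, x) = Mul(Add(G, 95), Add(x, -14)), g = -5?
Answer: Rational(21939, 35767) ≈ 0.61339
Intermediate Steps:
Function('W')(G, x) = Mul(Add(-14, x), Add(95, G)) (Function('W')(G, x) = Mul(Add(95, G), Add(-14, x)) = Mul(Add(-14, x), Add(95, G)))
V = 42 (V = Add(Add(-1330, Mul(-14, -100), Mul(95, -5), Mul(-100, -5)), -53) = Add(Add(-1330, 1400, -475, 500), -53) = Add(95, -53) = 42)
Mul(Add(Add(Add(11840, -4625), -3450), 18174), Pow(Add(35725, V), -1)) = Mul(Add(Add(Add(11840, -4625), -3450), 18174), Pow(Add(35725, 42), -1)) = Mul(Add(Add(7215, -3450), 18174), Pow(35767, -1)) = Mul(Add(3765, 18174), Rational(1, 35767)) = Mul(21939, Rational(1, 35767)) = Rational(21939, 35767)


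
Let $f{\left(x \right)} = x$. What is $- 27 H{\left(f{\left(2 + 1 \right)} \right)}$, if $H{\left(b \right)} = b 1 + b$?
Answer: $-162$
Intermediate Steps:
$H{\left(b \right)} = 2 b$ ($H{\left(b \right)} = b + b = 2 b$)
$- 27 H{\left(f{\left(2 + 1 \right)} \right)} = - 27 \cdot 2 \left(2 + 1\right) = - 27 \cdot 2 \cdot 3 = \left(-27\right) 6 = -162$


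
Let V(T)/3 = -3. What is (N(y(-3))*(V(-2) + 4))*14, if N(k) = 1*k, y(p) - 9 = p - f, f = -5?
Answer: -770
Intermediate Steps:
y(p) = 14 + p (y(p) = 9 + (p - 1*(-5)) = 9 + (p + 5) = 9 + (5 + p) = 14 + p)
V(T) = -9 (V(T) = 3*(-3) = -9)
N(k) = k
(N(y(-3))*(V(-2) + 4))*14 = ((14 - 3)*(-9 + 4))*14 = (11*(-5))*14 = -55*14 = -770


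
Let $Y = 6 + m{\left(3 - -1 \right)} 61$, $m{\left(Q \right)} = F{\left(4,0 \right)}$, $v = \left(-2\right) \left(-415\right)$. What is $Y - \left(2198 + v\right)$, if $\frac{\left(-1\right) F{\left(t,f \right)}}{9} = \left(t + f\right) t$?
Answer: $-11806$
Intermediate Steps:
$v = 830$
$F{\left(t,f \right)} = - 9 t \left(f + t\right)$ ($F{\left(t,f \right)} = - 9 \left(t + f\right) t = - 9 \left(f + t\right) t = - 9 t \left(f + t\right)$)
$m{\left(Q \right)} = -144$ ($m{\left(Q \right)} = \left(-9\right) 4 \left(0 + 4\right) = \left(-9\right) 4 \cdot 4 = -144$)
$Y = -8778$ ($Y = 6 - 8784 = -8778$)
$Y - \left(2198 + v\right) = -8778 - 3028 = -11806$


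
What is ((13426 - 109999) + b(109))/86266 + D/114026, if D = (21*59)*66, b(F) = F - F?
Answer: -179887137/447116678 ≈ -0.40233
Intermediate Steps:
b(F) = 0
D = 81774 (D = 1239*66 = 81774)
((13426 - 109999) + b(109))/86266 + D/114026 = ((13426 - 109999) + 0)/86266 + 81774/114026 = (-96573 + 0)*(1/86266) + 81774*(1/114026) = -96573*1/86266 + 3717/5183 = -96573/86266 + 3717/5183 = -179887137/447116678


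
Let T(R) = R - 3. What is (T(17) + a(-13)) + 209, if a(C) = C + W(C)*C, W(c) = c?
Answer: 379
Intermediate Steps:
T(R) = -3 + R
a(C) = C + C² (a(C) = C + C*C = C + C²)
(T(17) + a(-13)) + 209 = ((-3 + 17) - 13*(1 - 13)) + 209 = (14 - 13*(-12)) + 209 = (14 + 156) + 209 = 170 + 209 = 379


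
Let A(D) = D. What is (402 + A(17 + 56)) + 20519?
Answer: 20994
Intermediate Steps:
(402 + A(17 + 56)) + 20519 = (402 + (17 + 56)) + 20519 = (402 + 73) + 20519 = 475 + 20519 = 20994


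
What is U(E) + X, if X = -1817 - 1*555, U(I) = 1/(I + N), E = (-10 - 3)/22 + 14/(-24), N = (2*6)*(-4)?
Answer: -15396784/6491 ≈ -2372.0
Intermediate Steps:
N = -48 (N = 12*(-4) = -48)
E = -155/132 (E = -13*1/22 + 14*(-1/24) = -13/22 - 7/12 = -155/132 ≈ -1.1742)
U(I) = 1/(-48 + I) (U(I) = 1/(I - 48) = 1/(-48 + I))
X = -2372 (X = -1817 - 555 = -2372)
U(E) + X = 1/(-48 - 155/132) - 2372 = 1/(-6491/132) - 2372 = -132/6491 - 2372 = -15396784/6491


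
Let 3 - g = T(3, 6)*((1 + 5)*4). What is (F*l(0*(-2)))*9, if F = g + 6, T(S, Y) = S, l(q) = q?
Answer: 0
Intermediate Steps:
g = -69 (g = 3 - 3*(1 + 5)*4 = 3 - 3*6*4 = 3 - 3*24 = 3 - 1*72 = 3 - 72 = -69)
F = -63 (F = -69 + 6 = -63)
(F*l(0*(-2)))*9 = -0*(-2)*9 = -63*0*9 = 0*9 = 0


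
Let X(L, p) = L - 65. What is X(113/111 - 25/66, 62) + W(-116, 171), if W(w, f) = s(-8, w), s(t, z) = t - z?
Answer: 106567/2442 ≈ 43.639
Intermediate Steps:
X(L, p) = -65 + L
W(w, f) = -8 - w
X(113/111 - 25/66, 62) + W(-116, 171) = (-65 + (113/111 - 25/66)) + (-8 - 1*(-116)) = (-65 + (113*(1/111) - 25*1/66)) + (-8 + 116) = (-65 + (113/111 - 25/66)) + 108 = (-65 + 1561/2442) + 108 = -157169/2442 + 108 = 106567/2442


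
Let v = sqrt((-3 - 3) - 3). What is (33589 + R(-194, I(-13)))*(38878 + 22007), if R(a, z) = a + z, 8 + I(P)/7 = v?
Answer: 2029845015 + 1278585*I ≈ 2.0298e+9 + 1.2786e+6*I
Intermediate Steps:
v = 3*I (v = sqrt(-6 - 3) = sqrt(-9) = 3*I ≈ 3.0*I)
I(P) = -56 + 21*I (I(P) = -56 + 7*(3*I) = -56 + 21*I)
(33589 + R(-194, I(-13)))*(38878 + 22007) = (33589 + (-194 + (-56 + 21*I)))*(38878 + 22007) = (33589 + (-250 + 21*I))*60885 = (33339 + 21*I)*60885 = 2029845015 + 1278585*I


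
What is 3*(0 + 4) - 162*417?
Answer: -67542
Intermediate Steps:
3*(0 + 4) - 162*417 = 3*4 - 67554 = 12 - 67554 = -67542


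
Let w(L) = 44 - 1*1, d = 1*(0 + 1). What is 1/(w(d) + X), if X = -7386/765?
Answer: 255/8503 ≈ 0.029989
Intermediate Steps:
X = -2462/255 (X = -7386*1/765 = -2462/255 ≈ -9.6549)
d = 1 (d = 1*1 = 1)
w(L) = 43 (w(L) = 44 - 1 = 43)
1/(w(d) + X) = 1/(43 - 2462/255) = 1/(8503/255) = 255/8503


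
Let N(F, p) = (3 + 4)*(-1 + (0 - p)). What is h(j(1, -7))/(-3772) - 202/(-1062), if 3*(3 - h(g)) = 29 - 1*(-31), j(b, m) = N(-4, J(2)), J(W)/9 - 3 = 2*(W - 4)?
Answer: 389999/2002932 ≈ 0.19471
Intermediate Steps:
J(W) = -45 + 18*W (J(W) = 27 + 9*(2*(W - 4)) = 27 + 9*(2*(-4 + W)) = 27 + 9*(-8 + 2*W) = 27 + (-72 + 18*W) = -45 + 18*W)
N(F, p) = -7 - 7*p (N(F, p) = 7*(-1 - p) = -7 - 7*p)
j(b, m) = 56 (j(b, m) = -7 - 7*(-45 + 18*2) = -7 - 7*(-45 + 36) = -7 - 7*(-9) = -7 + 63 = 56)
h(g) = -17 (h(g) = 3 - (29 - 1*(-31))/3 = 3 - (29 + 31)/3 = 3 - ⅓*60 = 3 - 20 = -17)
h(j(1, -7))/(-3772) - 202/(-1062) = -17/(-3772) - 202/(-1062) = -17*(-1/3772) - 202*(-1/1062) = 17/3772 + 101/531 = 389999/2002932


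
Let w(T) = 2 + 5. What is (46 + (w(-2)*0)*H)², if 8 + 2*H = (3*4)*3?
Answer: 2116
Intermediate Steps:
w(T) = 7
H = 14 (H = -4 + ((3*4)*3)/2 = -4 + (12*3)/2 = -4 + (½)*36 = -4 + 18 = 14)
(46 + (w(-2)*0)*H)² = (46 + (7*0)*14)² = (46 + 0*14)² = (46 + 0)² = 46² = 2116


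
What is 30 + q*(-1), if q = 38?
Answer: -8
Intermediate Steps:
30 + q*(-1) = 30 + 38*(-1) = 30 - 38 = -8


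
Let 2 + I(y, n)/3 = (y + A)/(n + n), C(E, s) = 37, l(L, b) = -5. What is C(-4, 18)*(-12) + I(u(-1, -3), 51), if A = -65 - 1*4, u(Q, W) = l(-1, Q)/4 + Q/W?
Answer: -184439/408 ≈ -452.06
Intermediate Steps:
u(Q, W) = -5/4 + Q/W
A = -69 (A = -65 - 4 = -69)
I(y, n) = -6 + 3*(-69 + y)/(2*n) (I(y, n) = -6 + 3*((y - 69)/(n + n)) = -6 + 3*((-69 + y)/((2*n))) = -6 + 3*((-69 + y)*(1/(2*n))) = -6 + 3*((-69 + y)/(2*n)) = -6 + 3*(-69 + y)/(2*n))
C(-4, 18)*(-12) + I(u(-1, -3), 51) = 37*(-12) + (3/2)*(-69 + (-5/4 - 1/(-3)) - 4*51)/51 = -444 + (3/2)*(1/51)*(-69 + (-5/4 - 1*(-⅓)) - 204) = -444 + (3/2)*(1/51)*(-69 + (-5/4 + ⅓) - 204) = -444 + (3/2)*(1/51)*(-69 - 11/12 - 204) = -444 + (3/2)*(1/51)*(-3287/12) = -444 - 3287/408 = -184439/408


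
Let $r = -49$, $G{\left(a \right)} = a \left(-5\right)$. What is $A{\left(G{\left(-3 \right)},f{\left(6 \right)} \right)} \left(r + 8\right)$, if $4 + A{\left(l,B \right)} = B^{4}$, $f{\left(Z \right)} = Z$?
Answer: $-52972$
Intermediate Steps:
$G{\left(a \right)} = - 5 a$
$A{\left(l,B \right)} = -4 + B^{4}$
$A{\left(G{\left(-3 \right)},f{\left(6 \right)} \right)} \left(r + 8\right) = \left(-4 + 6^{4}\right) \left(-49 + 8\right) = \left(-4 + 1296\right) \left(-41\right) = 1292 \left(-41\right) = -52972$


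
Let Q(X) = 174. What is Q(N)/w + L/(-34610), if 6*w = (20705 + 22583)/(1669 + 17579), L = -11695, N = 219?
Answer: 17399778937/37454942 ≈ 464.55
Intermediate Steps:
w = 5411/14436 (w = ((20705 + 22583)/(1669 + 17579))/6 = (43288/19248)/6 = (43288*(1/19248))/6 = (1/6)*(5411/2406) = 5411/14436 ≈ 0.37483)
Q(N)/w + L/(-34610) = 174/(5411/14436) - 11695/(-34610) = 174*(14436/5411) - 11695*(-1/34610) = 2511864/5411 + 2339/6922 = 17399778937/37454942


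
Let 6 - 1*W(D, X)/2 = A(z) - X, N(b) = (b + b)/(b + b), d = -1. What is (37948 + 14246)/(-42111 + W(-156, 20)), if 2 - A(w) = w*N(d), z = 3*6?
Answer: -17398/14009 ≈ -1.2419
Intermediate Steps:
N(b) = 1 (N(b) = (2*b)/((2*b)) = (2*b)*(1/(2*b)) = 1)
z = 18
A(w) = 2 - w
W(D, X) = 44 + 2*X (W(D, X) = 12 - 2*((2 - 1*18) - X) = 12 - 2*((2 - 18) - X) = 12 - 2*(-16 - X) = 12 + (32 + 2*X) = 44 + 2*X)
(37948 + 14246)/(-42111 + W(-156, 20)) = (37948 + 14246)/(-42111 + (44 + 2*20)) = 52194/(-42111 + (44 + 40)) = 52194/(-42111 + 84) = 52194/(-42027) = 52194*(-1/42027) = -17398/14009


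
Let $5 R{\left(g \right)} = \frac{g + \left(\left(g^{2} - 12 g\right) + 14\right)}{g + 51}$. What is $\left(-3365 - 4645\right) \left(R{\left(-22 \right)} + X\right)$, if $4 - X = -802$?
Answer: $- \frac{188411220}{29} \approx -6.4969 \cdot 10^{6}$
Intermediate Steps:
$X = 806$ ($X = 4 - -802 = 4 + 802 = 806$)
$R{\left(g \right)} = \frac{14 + g^{2} - 11 g}{5 \left(51 + g\right)}$ ($R{\left(g \right)} = \frac{\left(g + \left(\left(g^{2} - 12 g\right) + 14\right)\right) \frac{1}{g + 51}}{5} = \frac{\left(g + \left(14 + g^{2} - 12 g\right)\right) \frac{1}{51 + g}}{5} = \frac{\left(14 + g^{2} - 11 g\right) \frac{1}{51 + g}}{5} = \frac{\frac{1}{51 + g} \left(14 + g^{2} - 11 g\right)}{5} = \frac{14 + g^{2} - 11 g}{5 \left(51 + g\right)}$)
$\left(-3365 - 4645\right) \left(R{\left(-22 \right)} + X\right) = \left(-3365 - 4645\right) \left(\frac{14 + \left(-22\right)^{2} - -242}{5 \left(51 - 22\right)} + 806\right) = - 8010 \left(\frac{14 + 484 + 242}{5 \cdot 29} + 806\right) = - 8010 \left(\frac{1}{5} \cdot \frac{1}{29} \cdot 740 + 806\right) = - 8010 \left(\frac{148}{29} + 806\right) = \left(-8010\right) \frac{23522}{29} = - \frac{188411220}{29}$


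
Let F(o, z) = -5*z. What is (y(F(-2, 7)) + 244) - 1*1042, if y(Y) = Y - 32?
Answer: -865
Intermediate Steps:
y(Y) = -32 + Y
(y(F(-2, 7)) + 244) - 1*1042 = ((-32 - 5*7) + 244) - 1*1042 = ((-32 - 35) + 244) - 1042 = (-67 + 244) - 1042 = 177 - 1042 = -865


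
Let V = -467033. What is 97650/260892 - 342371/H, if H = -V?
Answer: -2428671249/6769176302 ≈ -0.35878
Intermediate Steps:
H = 467033 (H = -1*(-467033) = 467033)
97650/260892 - 342371/H = 97650/260892 - 342371/467033 = 97650*(1/260892) - 342371*1/467033 = 5425/14494 - 342371/467033 = -2428671249/6769176302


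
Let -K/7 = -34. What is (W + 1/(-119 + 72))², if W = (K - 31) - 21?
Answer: 76405081/2209 ≈ 34588.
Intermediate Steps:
K = 238 (K = -7*(-34) = 238)
W = 186 (W = (238 - 31) - 21 = 207 - 21 = 186)
(W + 1/(-119 + 72))² = (186 + 1/(-119 + 72))² = (186 + 1/(-47))² = (186 - 1/47)² = (8741/47)² = 76405081/2209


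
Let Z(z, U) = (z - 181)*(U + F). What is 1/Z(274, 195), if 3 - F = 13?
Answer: 1/17205 ≈ 5.8123e-5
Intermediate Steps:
F = -10 (F = 3 - 1*13 = 3 - 13 = -10)
Z(z, U) = (-181 + z)*(-10 + U) (Z(z, U) = (z - 181)*(U - 10) = (-181 + z)*(-10 + U))
1/Z(274, 195) = 1/(1810 - 181*195 - 10*274 + 195*274) = 1/(1810 - 35295 - 2740 + 53430) = 1/17205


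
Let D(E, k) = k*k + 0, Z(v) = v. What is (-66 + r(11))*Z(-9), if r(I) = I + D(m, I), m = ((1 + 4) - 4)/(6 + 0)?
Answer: -594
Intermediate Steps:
m = ⅙ (m = (5 - 4)/6 = 1*(⅙) = ⅙ ≈ 0.16667)
D(E, k) = k² (D(E, k) = k² + 0 = k²)
r(I) = I + I²
(-66 + r(11))*Z(-9) = (-66 + 11*(1 + 11))*(-9) = (-66 + 11*12)*(-9) = (-66 + 132)*(-9) = 66*(-9) = -594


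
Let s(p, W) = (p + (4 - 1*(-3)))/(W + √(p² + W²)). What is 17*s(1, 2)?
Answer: -272 + 136*√5 ≈ 32.105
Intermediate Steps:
s(p, W) = (7 + p)/(W + √(W² + p²)) (s(p, W) = (p + (4 + 3))/(W + √(W² + p²)) = (p + 7)/(W + √(W² + p²)) = (7 + p)/(W + √(W² + p²)))
17*s(1, 2) = 17*((7 + 1)/(2 + √(2² + 1²))) = 17*(8/(2 + √(4 + 1))) = 17*(8/(2 + √5)) = 136/(2 + √5)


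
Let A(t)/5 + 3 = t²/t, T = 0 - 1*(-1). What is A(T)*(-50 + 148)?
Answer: -980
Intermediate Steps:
T = 1 (T = 0 + 1 = 1)
A(t) = -15 + 5*t (A(t) = -15 + 5*(t²/t) = -15 + 5*t)
A(T)*(-50 + 148) = (-15 + 5*1)*(-50 + 148) = (-15 + 5)*98 = -10*98 = -980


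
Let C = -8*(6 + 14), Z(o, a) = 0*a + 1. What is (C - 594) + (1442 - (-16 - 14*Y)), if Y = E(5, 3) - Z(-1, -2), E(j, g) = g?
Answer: 732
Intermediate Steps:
Z(o, a) = 1 (Z(o, a) = 0 + 1 = 1)
Y = 2 (Y = 3 - 1*1 = 3 - 1 = 2)
C = -160 (C = -8*20 = -160)
(C - 594) + (1442 - (-16 - 14*Y)) = (-160 - 594) + (1442 - (-16 - 14*2)) = -754 + (1442 - (-16 - 28)) = -754 + (1442 - 1*(-44)) = -754 + (1442 + 44) = -754 + 1486 = 732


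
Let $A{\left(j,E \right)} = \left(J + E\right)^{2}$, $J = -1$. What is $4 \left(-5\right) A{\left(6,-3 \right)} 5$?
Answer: $-1600$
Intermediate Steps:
$A{\left(j,E \right)} = \left(-1 + E\right)^{2}$
$4 \left(-5\right) A{\left(6,-3 \right)} 5 = 4 \left(-5\right) \left(-1 - 3\right)^{2} \cdot 5 = - 20 \left(-4\right)^{2} \cdot 5 = \left(-20\right) 16 \cdot 5 = \left(-320\right) 5 = -1600$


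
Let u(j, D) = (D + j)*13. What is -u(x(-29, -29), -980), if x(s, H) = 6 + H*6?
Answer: 14924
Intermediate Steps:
x(s, H) = 6 + 6*H
u(j, D) = 13*D + 13*j
-u(x(-29, -29), -980) = -(13*(-980) + 13*(6 + 6*(-29))) = -(-12740 + 13*(6 - 174)) = -(-12740 + 13*(-168)) = -(-12740 - 2184) = -1*(-14924) = 14924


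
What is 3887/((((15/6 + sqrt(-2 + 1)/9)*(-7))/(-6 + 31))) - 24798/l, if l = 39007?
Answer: -3070661438244/554016421 + 3498300*I/14203 ≈ -5542.5 + 246.31*I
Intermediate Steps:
3887/((((15/6 + sqrt(-2 + 1)/9)*(-7))/(-6 + 31))) - 24798/l = 3887/((((15/6 + sqrt(-2 + 1)/9)*(-7))/(-6 + 31))) - 24798/39007 = 3887/((((15*(1/6) + sqrt(-1)*(1/9))*(-7))/25)) - 24798*1/39007 = 3887/((((5/2 + I*(1/9))*(-7))*(1/25))) - 24798/39007 = 3887/((((5/2 + I/9)*(-7))*(1/25))) - 24798/39007 = 3887/(((-35/2 - 7*I/9)*(1/25))) - 24798/39007 = 3887/(-7/10 - 7*I/225) - 24798/39007 = 3887*(202500*(-7/10 + 7*I/225)/99421) - 24798/39007 = 787117500*(-7/10 + 7*I/225)/99421 - 24798/39007 = -24798/39007 + 787117500*(-7/10 + 7*I/225)/99421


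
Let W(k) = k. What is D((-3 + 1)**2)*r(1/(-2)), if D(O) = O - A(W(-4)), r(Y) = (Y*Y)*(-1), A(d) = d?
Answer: -2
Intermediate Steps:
r(Y) = -Y**2 (r(Y) = Y**2*(-1) = -Y**2)
D(O) = 4 + O (D(O) = O - 1*(-4) = O + 4 = 4 + O)
D((-3 + 1)**2)*r(1/(-2)) = (4 + (-3 + 1)**2)*(-(1/(-2))**2) = (4 + (-2)**2)*(-(-1/2)**2) = (4 + 4)*(-1*1/4) = 8*(-1/4) = -2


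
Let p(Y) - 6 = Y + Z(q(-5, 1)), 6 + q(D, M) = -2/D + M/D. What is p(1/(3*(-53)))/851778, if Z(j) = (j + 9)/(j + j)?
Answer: 26365/3927548358 ≈ 6.7128e-6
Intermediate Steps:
q(D, M) = -6 - 2/D + M/D (q(D, M) = -6 + (-2/D + M/D) = -6 - 2/D + M/D)
Z(j) = (9 + j)/(2*j) (Z(j) = (9 + j)/((2*j)) = (9 + j)*(1/(2*j)) = (9 + j)/(2*j))
p(Y) = 166/29 + Y (p(Y) = 6 + (Y + (9 + (-2 + 1 - 6*(-5))/(-5))/(2*(((-2 + 1 - 6*(-5))/(-5))))) = 6 + (Y + (9 - (-2 + 1 + 30)/5)/(2*((-(-2 + 1 + 30)/5)))) = 6 + (Y + (9 - ⅕*29)/(2*((-⅕*29)))) = 6 + (Y + (9 - 29/5)/(2*(-29/5))) = 6 + (Y + (½)*(-5/29)*(16/5)) = 6 + (Y - 8/29) = 6 + (-8/29 + Y) = 166/29 + Y)
p(1/(3*(-53)))/851778 = (166/29 + 1/(3*(-53)))/851778 = (166/29 + 1/(-159))*(1/851778) = (166/29 - 1/159)*(1/851778) = (26365/4611)*(1/851778) = 26365/3927548358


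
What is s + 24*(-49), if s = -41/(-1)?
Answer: -1135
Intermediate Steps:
s = 41 (s = -41*(-1) = 41)
s + 24*(-49) = 41 + 24*(-49) = 41 - 1176 = -1135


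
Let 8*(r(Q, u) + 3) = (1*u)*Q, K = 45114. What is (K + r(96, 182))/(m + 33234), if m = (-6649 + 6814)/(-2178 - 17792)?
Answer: 20988470/14748507 ≈ 1.4231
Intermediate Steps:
r(Q, u) = -3 + Q*u/8 (r(Q, u) = -3 + ((1*u)*Q)/8 = -3 + (u*Q)/8 = -3 + (Q*u)/8 = -3 + Q*u/8)
m = -33/3994 (m = 165/(-19970) = 165*(-1/19970) = -33/3994 ≈ -0.0082624)
(K + r(96, 182))/(m + 33234) = (45114 + (-3 + (⅛)*96*182))/(-33/3994 + 33234) = (45114 + (-3 + 2184))/(132736563/3994) = (45114 + 2181)*(3994/132736563) = 47295*(3994/132736563) = 20988470/14748507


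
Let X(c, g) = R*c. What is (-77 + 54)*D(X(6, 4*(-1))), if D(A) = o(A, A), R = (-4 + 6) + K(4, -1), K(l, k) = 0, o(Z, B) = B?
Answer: -276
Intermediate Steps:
R = 2 (R = (-4 + 6) + 0 = 2 + 0 = 2)
X(c, g) = 2*c
D(A) = A
(-77 + 54)*D(X(6, 4*(-1))) = (-77 + 54)*(2*6) = -23*12 = -276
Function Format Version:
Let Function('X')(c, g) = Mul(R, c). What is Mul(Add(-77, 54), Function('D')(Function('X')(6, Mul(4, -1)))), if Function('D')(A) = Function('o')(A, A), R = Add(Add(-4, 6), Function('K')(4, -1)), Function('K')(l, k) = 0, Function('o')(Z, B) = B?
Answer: -276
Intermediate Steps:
R = 2 (R = Add(Add(-4, 6), 0) = Add(2, 0) = 2)
Function('X')(c, g) = Mul(2, c)
Function('D')(A) = A
Mul(Add(-77, 54), Function('D')(Function('X')(6, Mul(4, -1)))) = Mul(Add(-77, 54), Mul(2, 6)) = Mul(-23, 12) = -276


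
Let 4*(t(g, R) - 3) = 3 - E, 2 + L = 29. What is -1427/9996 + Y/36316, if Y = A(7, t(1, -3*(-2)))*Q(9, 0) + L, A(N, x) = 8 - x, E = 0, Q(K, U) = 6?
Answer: -3664153/25929624 ≈ -0.14131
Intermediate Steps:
L = 27 (L = -2 + 29 = 27)
t(g, R) = 15/4 (t(g, R) = 3 + (3 - 1*0)/4 = 3 + (3 + 0)/4 = 3 + (¼)*3 = 3 + ¾ = 15/4)
Y = 105/2 (Y = (8 - 1*15/4)*6 + 27 = (8 - 15/4)*6 + 27 = (17/4)*6 + 27 = 51/2 + 27 = 105/2 ≈ 52.500)
-1427/9996 + Y/36316 = -1427/9996 + (105/2)/36316 = -1427*1/9996 + (105/2)*(1/36316) = -1427/9996 + 15/10376 = -3664153/25929624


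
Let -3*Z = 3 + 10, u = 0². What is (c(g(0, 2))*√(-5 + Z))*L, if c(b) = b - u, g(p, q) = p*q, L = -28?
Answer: 0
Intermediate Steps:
u = 0
Z = -13/3 (Z = -(3 + 10)/3 = -⅓*13 = -13/3 ≈ -4.3333)
c(b) = b (c(b) = b - 1*0 = b + 0 = b)
(c(g(0, 2))*√(-5 + Z))*L = ((0*2)*√(-5 - 13/3))*(-28) = (0*√(-28/3))*(-28) = (0*(2*I*√21/3))*(-28) = 0*(-28) = 0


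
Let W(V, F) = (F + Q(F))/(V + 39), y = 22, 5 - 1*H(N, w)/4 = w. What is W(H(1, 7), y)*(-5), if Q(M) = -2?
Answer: -100/31 ≈ -3.2258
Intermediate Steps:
H(N, w) = 20 - 4*w
W(V, F) = (-2 + F)/(39 + V) (W(V, F) = (F - 2)/(V + 39) = (-2 + F)/(39 + V))
W(H(1, 7), y)*(-5) = ((-2 + 22)/(39 + (20 - 4*7)))*(-5) = (20/(39 + (20 - 28)))*(-5) = (20/(39 - 8))*(-5) = (20/31)*(-5) = -100/31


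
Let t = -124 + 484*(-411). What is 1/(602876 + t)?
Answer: 1/403828 ≈ 2.4763e-6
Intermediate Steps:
t = -199048 (t = -124 - 198924 = -199048)
1/(602876 + t) = 1/(602876 - 199048) = 1/403828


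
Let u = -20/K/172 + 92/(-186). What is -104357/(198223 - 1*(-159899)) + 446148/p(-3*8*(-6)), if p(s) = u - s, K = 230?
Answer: -29394100374008573/9519046421754 ≈ -3087.9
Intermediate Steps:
u = -91081/183954 (u = -20/230/172 + 92/(-186) = -20*1/230*(1/172) + 92*(-1/186) = -2/23*1/172 - 46/93 = -1/1978 - 46/93 = -91081/183954 ≈ -0.49513)
p(s) = -91081/183954 - s
-104357/(198223 - 1*(-159899)) + 446148/p(-3*8*(-6)) = -104357/(198223 - 1*(-159899)) + 446148/(-91081/183954 - (-3*8)*(-6)) = -104357/(198223 + 159899) + 446148/(-91081/183954 - (-24)*(-6)) = -104357/358122 + 446148/(-91081/183954 - 1*144) = -104357*1/358122 + 446148/(-91081/183954 - 144) = -104357/358122 + 446148/(-26580457/183954) = -104357/358122 + 446148*(-183954/26580457) = -104357/358122 - 82070709192/26580457 = -29394100374008573/9519046421754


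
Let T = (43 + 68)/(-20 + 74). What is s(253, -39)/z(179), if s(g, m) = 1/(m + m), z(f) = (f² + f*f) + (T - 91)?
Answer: -3/14974375 ≈ -2.0034e-7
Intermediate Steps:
T = 37/18 (T = 111/54 = 111*(1/54) = 37/18 ≈ 2.0556)
z(f) = -1601/18 + 2*f² (z(f) = (f² + f*f) + (37/18 - 91) = (f² + f²) - 1601/18 = 2*f² - 1601/18 = -1601/18 + 2*f²)
s(g, m) = 1/(2*m)
s(253, -39)/z(179) = ((½)/(-39))/(-1601/18 + 2*179²) = ((½)*(-1/39))/(-1601/18 + 2*32041) = -1/(78*(-1601/18 + 64082)) = -1/(78*1151875/18) = -1/78*18/1151875 = -3/14974375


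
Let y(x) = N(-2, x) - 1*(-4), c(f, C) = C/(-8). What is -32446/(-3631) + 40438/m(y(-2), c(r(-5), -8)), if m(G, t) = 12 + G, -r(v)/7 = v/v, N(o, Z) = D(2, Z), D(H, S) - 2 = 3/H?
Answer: 294926150/141609 ≈ 2082.7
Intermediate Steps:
D(H, S) = 2 + 3/H
N(o, Z) = 7/2 (N(o, Z) = 2 + 3/2 = 7/2)
r(v) = -7 (r(v) = -7*v/v = -7*1 = -7)
c(f, C) = -C/8 (c(f, C) = C*(-⅛) = -C/8)
y(x) = 15/2 (y(x) = 7/2 - 1*(-4) = 7/2 + 4 = 15/2)
-32446/(-3631) + 40438/m(y(-2), c(r(-5), -8)) = -32446/(-3631) + 40438/(12 + 15/2) = -32446*(-1/3631) + 40438/(39/2) = 32446/3631 + 40438*(2/39) = 32446/3631 + 80876/39 = 294926150/141609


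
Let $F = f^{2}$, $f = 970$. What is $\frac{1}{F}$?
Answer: $\frac{1}{940900} \approx 1.0628 \cdot 10^{-6}$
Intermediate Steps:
$F = 940900$ ($F = 970^{2} = 940900$)
$\frac{1}{F} = \frac{1}{940900}$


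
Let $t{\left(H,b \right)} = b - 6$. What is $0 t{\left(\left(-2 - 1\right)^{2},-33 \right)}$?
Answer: $0$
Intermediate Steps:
$t{\left(H,b \right)} = -6 + b$ ($t{\left(H,b \right)} = b - 6 = -6 + b$)
$0 t{\left(\left(-2 - 1\right)^{2},-33 \right)} = 0 \left(-6 - 33\right) = 0 \left(-39\right) = 0$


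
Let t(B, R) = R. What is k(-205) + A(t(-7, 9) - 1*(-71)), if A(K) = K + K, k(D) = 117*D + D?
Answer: -24030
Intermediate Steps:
k(D) = 118*D
A(K) = 2*K
k(-205) + A(t(-7, 9) - 1*(-71)) = 118*(-205) + 2*(9 - 1*(-71)) = -24190 + 2*(9 + 71) = -24190 + 2*80 = -24190 + 160 = -24030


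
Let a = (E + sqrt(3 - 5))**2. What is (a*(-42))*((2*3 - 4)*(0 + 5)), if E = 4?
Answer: -5880 - 3360*I*sqrt(2) ≈ -5880.0 - 4751.8*I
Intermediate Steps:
a = (4 + I*sqrt(2))**2 (a = (4 + sqrt(3 - 5))**2 = (4 + sqrt(-2))**2 = (4 + I*sqrt(2))**2 ≈ 14.0 + 11.314*I)
(a*(-42))*((2*3 - 4)*(0 + 5)) = ((4 + I*sqrt(2))**2*(-42))*((2*3 - 4)*(0 + 5)) = (-42*(4 + I*sqrt(2))**2)*((6 - 4)*5) = (-42*(4 + I*sqrt(2))**2)*(2*5) = -42*(4 + I*sqrt(2))**2*10 = -420*(4 + I*sqrt(2))**2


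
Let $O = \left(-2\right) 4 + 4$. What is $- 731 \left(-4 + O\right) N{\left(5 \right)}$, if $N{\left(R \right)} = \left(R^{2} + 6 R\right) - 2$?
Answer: $309944$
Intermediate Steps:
$O = -4$ ($O = -8 + 4 = -4$)
$N{\left(R \right)} = -2 + R^{2} + 6 R$
$- 731 \left(-4 + O\right) N{\left(5 \right)} = - 731 \left(-4 - 4\right) \left(-2 + 5^{2} + 6 \cdot 5\right) = - 731 \left(- 8 \left(-2 + 25 + 30\right)\right) = - 731 \left(\left(-8\right) 53\right) = \left(-731\right) \left(-424\right) = 309944$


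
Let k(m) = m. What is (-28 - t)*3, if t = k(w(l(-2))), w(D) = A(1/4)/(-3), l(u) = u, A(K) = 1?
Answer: -83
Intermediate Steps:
w(D) = -⅓ (w(D) = 1/(-3) = 1*(-⅓) = -⅓)
t = -⅓ ≈ -0.33333
(-28 - t)*3 = (-28 - 1*(-⅓))*3 = (-28 + ⅓)*3 = -83/3*3 = -83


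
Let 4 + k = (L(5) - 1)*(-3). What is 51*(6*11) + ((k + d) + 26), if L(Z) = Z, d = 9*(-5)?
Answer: 3331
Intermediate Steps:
d = -45
k = -16 (k = -4 + (5 - 1)*(-3) = -4 + 4*(-3) = -4 - 12 = -16)
51*(6*11) + ((k + d) + 26) = 51*(6*11) + ((-16 - 45) + 26) = 51*66 + (-61 + 26) = 3366 - 35 = 3331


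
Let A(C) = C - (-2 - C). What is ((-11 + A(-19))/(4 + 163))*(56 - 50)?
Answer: -282/167 ≈ -1.6886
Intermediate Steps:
A(C) = 2 + 2*C (A(C) = C + (2 + C) = 2 + 2*C)
((-11 + A(-19))/(4 + 163))*(56 - 50) = ((-11 + (2 + 2*(-19)))/(4 + 163))*(56 - 50) = ((-11 + (2 - 38))/167)*6 = ((-11 - 36)*(1/167))*6 = -47*1/167*6 = -47/167*6 = -282/167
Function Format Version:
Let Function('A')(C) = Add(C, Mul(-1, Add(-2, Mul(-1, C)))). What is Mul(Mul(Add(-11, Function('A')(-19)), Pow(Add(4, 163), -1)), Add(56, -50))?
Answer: Rational(-282, 167) ≈ -1.6886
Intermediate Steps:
Function('A')(C) = Add(2, Mul(2, C)) (Function('A')(C) = Add(C, Add(2, C)) = Add(2, Mul(2, C)))
Mul(Mul(Add(-11, Function('A')(-19)), Pow(Add(4, 163), -1)), Add(56, -50)) = Mul(Mul(Add(-11, Add(2, Mul(2, -19))), Pow(Add(4, 163), -1)), Add(56, -50)) = Mul(Mul(Add(-11, Add(2, -38)), Pow(167, -1)), 6) = Mul(Mul(Add(-11, -36), Rational(1, 167)), 6) = Mul(Mul(-47, Rational(1, 167)), 6) = Mul(Rational(-47, 167), 6) = Rational(-282, 167)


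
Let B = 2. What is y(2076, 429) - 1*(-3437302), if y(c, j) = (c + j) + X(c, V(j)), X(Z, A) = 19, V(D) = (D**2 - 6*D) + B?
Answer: 3439826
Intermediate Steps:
V(D) = 2 + D**2 - 6*D (V(D) = (D**2 - 6*D) + 2 = 2 + D**2 - 6*D)
y(c, j) = 19 + c + j (y(c, j) = (c + j) + 19 = 19 + c + j)
y(2076, 429) - 1*(-3437302) = (19 + 2076 + 429) - 1*(-3437302) = 2524 + 3437302 = 3439826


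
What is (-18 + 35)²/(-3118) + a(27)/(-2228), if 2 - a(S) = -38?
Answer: -192153/1736726 ≈ -0.11064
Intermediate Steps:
a(S) = 40 (a(S) = 2 - 1*(-38) = 2 + 38 = 40)
(-18 + 35)²/(-3118) + a(27)/(-2228) = (-18 + 35)²/(-3118) + 40/(-2228) = 17²*(-1/3118) + 40*(-1/2228) = 289*(-1/3118) - 10/557 = -289/3118 - 10/557 = -192153/1736726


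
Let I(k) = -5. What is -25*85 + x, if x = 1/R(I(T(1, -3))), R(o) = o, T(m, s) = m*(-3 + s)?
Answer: -10626/5 ≈ -2125.2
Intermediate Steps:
x = -1/5 (x = 1/(-5) = -1/5 ≈ -0.20000)
-25*85 + x = -25*85 - 1/5 = -2125 - 1/5 = -10626/5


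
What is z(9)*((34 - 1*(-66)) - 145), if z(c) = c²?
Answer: -3645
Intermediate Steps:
z(9)*((34 - 1*(-66)) - 145) = 9²*((34 - 1*(-66)) - 145) = 81*((34 + 66) - 145) = 81*(100 - 145) = 81*(-45) = -3645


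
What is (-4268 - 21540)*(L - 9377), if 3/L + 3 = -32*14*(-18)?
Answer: 650258316384/2687 ≈ 2.4200e+8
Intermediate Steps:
L = 1/2687 (L = 3/(-3 - 32*14*(-18)) = 3/(-3 - 448*(-18)) = 3/(-3 + 8064) = 3/8061 = 3*(1/8061) = 1/2687 ≈ 0.00037216)
(-4268 - 21540)*(L - 9377) = (-4268 - 21540)*(1/2687 - 9377) = -25808*(-25195998/2687) = 650258316384/2687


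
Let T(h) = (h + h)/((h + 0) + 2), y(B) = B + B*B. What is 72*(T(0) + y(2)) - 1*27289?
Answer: -26857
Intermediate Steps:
y(B) = B + B**2
T(h) = 2*h/(2 + h) (T(h) = (2*h)/(h + 2) = (2*h)/(2 + h) = 2*h/(2 + h))
72*(T(0) + y(2)) - 1*27289 = 72*(2*0/(2 + 0) + 2*(1 + 2)) - 1*27289 = 72*(2*0/2 + 2*3) - 27289 = 72*(2*0*(1/2) + 6) - 27289 = 72*(0 + 6) - 27289 = 72*6 - 27289 = 432 - 27289 = -26857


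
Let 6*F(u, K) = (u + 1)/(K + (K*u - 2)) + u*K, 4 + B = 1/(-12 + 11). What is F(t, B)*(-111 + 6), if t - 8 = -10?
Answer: -1015/6 ≈ -169.17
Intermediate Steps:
t = -2 (t = 8 - 10 = -2)
B = -5 (B = -4 + 1/(-12 + 11) = -4 + 1/(-1) = -4 - 1 = -5)
F(u, K) = K*u/6 + (1 + u)/(6*(-2 + K + K*u)) (F(u, K) = ((u + 1)/(K + (K*u - 2)) + u*K)/6 = ((1 + u)/(K + (-2 + K*u)) + K*u)/6 = ((1 + u)/(-2 + K + K*u) + K*u)/6 = (K*u + (1 + u)/(-2 + K + K*u))/6 = K*u/6 + (1 + u)/(6*(-2 + K + K*u)))
F(t, B)*(-111 + 6) = ((1 - 2 - 2*(-5)**2 + (-5)**2*(-2)**2 - 2*(-5)*(-2))/(6*(-2 - 5 - 5*(-2))))*(-111 + 6) = ((1 - 2 - 2*25 + 25*4 - 20)/(6*(-2 - 5 + 10)))*(-105) = ((1/6)*(1 - 2 - 50 + 100 - 20)/3)*(-105) = ((1/6)*(1/3)*29)*(-105) = (29/18)*(-105) = -1015/6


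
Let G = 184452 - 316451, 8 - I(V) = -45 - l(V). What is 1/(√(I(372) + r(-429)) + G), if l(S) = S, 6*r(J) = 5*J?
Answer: -263998/34847471867 - 3*√30/34847471867 ≈ -7.5763e-6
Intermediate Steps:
r(J) = 5*J/6 (r(J) = (5*J)/6 = 5*J/6)
I(V) = 53 + V (I(V) = 8 - (-45 - V) = 8 + (45 + V) = 53 + V)
G = -131999
1/(√(I(372) + r(-429)) + G) = 1/(√((53 + 372) + (⅚)*(-429)) - 131999) = 1/(√(425 - 715/2) - 131999) = 1/(√(135/2) - 131999) = 1/(3*√30/2 - 131999) = 1/(-131999 + 3*√30/2)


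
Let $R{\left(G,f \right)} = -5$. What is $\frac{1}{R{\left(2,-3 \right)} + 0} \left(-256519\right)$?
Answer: $\frac{256519}{5} \approx 51304.0$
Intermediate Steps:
$\frac{1}{R{\left(2,-3 \right)} + 0} \left(-256519\right) = \frac{1}{-5 + 0} \left(-256519\right) = \frac{1}{-5} \left(-256519\right) = \left(- \frac{1}{5}\right) \left(-256519\right) = \frac{256519}{5}$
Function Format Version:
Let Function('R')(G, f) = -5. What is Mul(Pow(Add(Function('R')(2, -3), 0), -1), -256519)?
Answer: Rational(256519, 5) ≈ 51304.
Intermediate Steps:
Mul(Pow(Add(Function('R')(2, -3), 0), -1), -256519) = Mul(Pow(Add(-5, 0), -1), -256519) = Mul(Pow(-5, -1), -256519) = Mul(Rational(-1, 5), -256519) = Rational(256519, 5)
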